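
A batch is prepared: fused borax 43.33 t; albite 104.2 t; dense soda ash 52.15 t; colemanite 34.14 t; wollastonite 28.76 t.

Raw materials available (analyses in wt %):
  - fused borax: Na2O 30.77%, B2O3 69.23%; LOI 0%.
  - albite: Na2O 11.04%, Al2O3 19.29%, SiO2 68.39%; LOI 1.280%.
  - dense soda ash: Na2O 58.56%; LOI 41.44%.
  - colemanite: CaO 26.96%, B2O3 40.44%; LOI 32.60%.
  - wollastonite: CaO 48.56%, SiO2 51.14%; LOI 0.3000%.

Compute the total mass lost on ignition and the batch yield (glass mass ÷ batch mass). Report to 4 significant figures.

The working math carries full float precision throughout; in-progress results are printed, with 4-significant-digit rounding, at each printed step — every reported figure is rounded only once — all derived quantities are rebuilt using the weight values at 228.4 t of glass in full float precision (the five compositions, glass mass, ignition loss, the totals, the yield) exactly as shown in question or answer.
Ignition loss by material:
  fused borax: 43.33 × 0 = 0 t
  albite: 104.2 × 0.01280 = 1.334 t
  dense soda ash: 52.15 × 0.4144 = 21.61 t
  colemanite: 34.14 × 0.3260 = 11.13 t
  wollastonite: 28.76 × 0.003000 = 0.08628 t
Total LOI = 34.16 t
Glass = batch − LOI = 262.6 − 34.16 = 228.4 t

LOI loss = 34.16 t; glass = 228.4 t; yield = 86.99%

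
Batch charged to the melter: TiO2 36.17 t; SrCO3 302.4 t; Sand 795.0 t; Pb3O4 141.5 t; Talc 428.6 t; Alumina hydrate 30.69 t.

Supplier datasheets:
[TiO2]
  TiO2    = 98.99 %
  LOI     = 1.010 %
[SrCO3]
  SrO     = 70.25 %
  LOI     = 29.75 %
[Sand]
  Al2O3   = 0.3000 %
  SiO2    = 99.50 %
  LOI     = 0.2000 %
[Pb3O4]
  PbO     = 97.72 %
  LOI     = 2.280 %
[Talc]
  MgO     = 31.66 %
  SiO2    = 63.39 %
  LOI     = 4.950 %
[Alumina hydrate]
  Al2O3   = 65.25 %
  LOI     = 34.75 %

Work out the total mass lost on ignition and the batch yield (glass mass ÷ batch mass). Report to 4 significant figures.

LOI loss = 127.0 t; glass = 1607 t; yield = 92.68%

Values along the way are shown rounded to 4 significant digits between the steps; the working math runs at full precision all the way through — each reported result takes a single rounding. Derived quantities, which include LOI, six oxide percentages, glass mass, yield, totals, are rebuilt at full precision, as set out in question or answer, starting from the weights at 1607 t of glass.
LOI of each material in turn:
  TiO2: 36.17 × 0.01010 = 0.3653 t
  SrCO3: 302.4 × 0.2975 = 89.96 t
  Sand: 795.0 × 0.002000 = 1.590 t
  Pb3O4: 141.5 × 0.02280 = 3.226 t
  Talc: 428.6 × 0.04950 = 21.22 t
  Alumina hydrate: 30.69 × 0.3475 = 10.66 t
Total LOI = 127.0 t
Glass = batch − LOI = 1734 − 127.0 = 1607 t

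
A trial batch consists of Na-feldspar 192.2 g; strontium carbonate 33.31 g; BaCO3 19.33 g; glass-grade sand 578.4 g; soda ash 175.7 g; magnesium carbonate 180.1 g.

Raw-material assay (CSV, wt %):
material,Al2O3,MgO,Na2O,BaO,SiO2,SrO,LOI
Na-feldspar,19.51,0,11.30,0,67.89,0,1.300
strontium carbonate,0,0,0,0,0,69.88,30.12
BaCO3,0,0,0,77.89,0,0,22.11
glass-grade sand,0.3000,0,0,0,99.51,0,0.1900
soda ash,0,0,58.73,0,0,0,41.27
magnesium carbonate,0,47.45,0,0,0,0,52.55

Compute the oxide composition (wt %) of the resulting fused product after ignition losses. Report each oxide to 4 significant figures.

Glass mass = 994.0 g (batch 1179 − LOI 185.1).
Composition: Al2O3 3.947%, MgO 8.597%, Na2O 12.57%, BaO 1.515%, SiO2 71.03%, SrO 2.342%

The intermediate values are shown (rounded to four significant figures) within the worked lines; the working math maintains exact precision in every operation — each reported value is rounded only once; the derived quantities, including ignition loss, yield, glass mass, the totals, six oxide percentages, are rebuilt from the batch weights for 994.0 g of glass at full float precision, precisely as stated by problem or answer.
Mass of each oxide from the mix:
  Al2O3: 192.2·0.1951 + 578.4·0.003000 = 39.23 g
  MgO: 180.1·0.4745 = 85.46 g
  Na2O: 192.2·0.1130 + 175.7·0.5873 = 124.9 g
  BaO: 19.33·0.7789 = 15.06 g
  SiO2: 192.2·0.6789 + 578.4·0.9951 = 706.1 g
  SrO: 33.31·0.6988 = 23.28 g
LOI: 192.2·0.01300 + 33.31·0.3012 + 19.33·0.2211 + 578.4·0.001900 + 175.7·0.4127 + 180.1·0.5255 = 185.1 g
Glass = total batch minus LOI = 1179 − 185.1 = 994.0 g (= Σ oxide masses)
percent share: oxide ÷ glass, ×100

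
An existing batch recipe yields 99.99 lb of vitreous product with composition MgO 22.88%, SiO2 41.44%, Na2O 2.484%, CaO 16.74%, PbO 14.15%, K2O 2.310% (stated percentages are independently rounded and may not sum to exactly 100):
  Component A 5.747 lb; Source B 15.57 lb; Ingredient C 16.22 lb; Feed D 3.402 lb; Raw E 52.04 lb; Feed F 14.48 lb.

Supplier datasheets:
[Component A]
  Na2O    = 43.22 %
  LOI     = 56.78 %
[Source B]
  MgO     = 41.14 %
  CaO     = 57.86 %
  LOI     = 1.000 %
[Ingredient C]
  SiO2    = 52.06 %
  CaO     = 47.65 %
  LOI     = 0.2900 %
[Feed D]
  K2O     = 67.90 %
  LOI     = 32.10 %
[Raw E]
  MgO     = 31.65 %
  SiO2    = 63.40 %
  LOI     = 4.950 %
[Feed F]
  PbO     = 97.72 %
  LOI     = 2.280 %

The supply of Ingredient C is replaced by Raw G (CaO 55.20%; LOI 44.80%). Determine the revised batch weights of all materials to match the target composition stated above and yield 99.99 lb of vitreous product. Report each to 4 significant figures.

Working values are shown rounded off to 4 significant digits on the page. The working math keeps full precision in all steps. Each reported number carries a single rounding — the derived quantities (six oxide percentages, yield, the totals, net glass mass, LOI) are carried at exact precision from the batch weights at 99.99 lb of glass, as quoted within question or answer.
Oxide mass targets, per 99.99 lb vitreous product:
  MgO: 22.88% × 99.99 = 22.88 lb
  SiO2: 41.44% × 99.99 = 41.44 lb
  Na2O: 2.484% × 99.99 = 2.484 lb
  CaO: 16.74% × 99.99 = 16.74 lb
  PbO: 14.15% × 99.99 = 14.15 lb
  K2O: 2.310% × 99.99 = 2.310 lb
A balance pass over the oxides, working from each reported weight, per the basis as stated (oxide sums agree with the targets exact up to rounding of places):
  MgO: 5.329·0.4114 + 65.36·0.3165 = 22.88 lb (target 22.88 lb)
  SiO2: 65.36·0.6340 = 41.44 lb (target 41.44 lb)
  Na2O: 5.747·0.4322 = 2.484 lb (target 2.484 lb)
  CaO: 5.329·0.5786 + 24.74·0.5520 = 16.74 lb (target 16.74 lb)
  PbO: 14.48·0.9772 = 14.15 lb (target 14.15 lb)
  K2O: 3.402·0.6790 = 2.310 lb (target 2.310 lb)
Glass mass check: the batch minus its LOI: 100.0 lb (per-oxide target masses sum to 99.99 lb; with the basis standing at 99.99 lb — deltas are rounding alone).
Batch grand total — Σ batch = 119.1 lb; LOI loss = Σ batch·LOI = 19.06 lb; yield: glass divided by total = 83.99%.

Revised batch per 99.99 lb vitreous product:
  Component A: 5.747 lb
  Source B: 5.329 lb
  Raw G: 24.74 lb
  Feed D: 3.402 lb
  Raw E: 65.36 lb
  Feed F: 14.48 lb
Total batch = 119.1 lb; LOI loss = 19.06 lb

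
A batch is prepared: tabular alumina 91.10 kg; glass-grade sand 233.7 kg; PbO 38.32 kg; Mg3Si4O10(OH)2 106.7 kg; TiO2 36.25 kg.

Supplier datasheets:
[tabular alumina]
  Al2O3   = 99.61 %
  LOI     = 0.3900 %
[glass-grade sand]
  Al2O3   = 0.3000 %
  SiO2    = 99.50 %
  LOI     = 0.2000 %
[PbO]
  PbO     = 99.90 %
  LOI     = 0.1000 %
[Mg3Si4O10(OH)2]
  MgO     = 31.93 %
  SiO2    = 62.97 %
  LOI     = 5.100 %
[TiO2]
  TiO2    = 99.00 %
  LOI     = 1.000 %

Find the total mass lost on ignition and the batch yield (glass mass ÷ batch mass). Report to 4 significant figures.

LOI loss = 6.665 kg; glass = 499.4 kg; yield = 98.68%

In-progress results are shown rounded to 4 significant figures across the worked steps; all internal work holds exact precision at each step. Every reported number is rounded a single time — all derived quantities (the totals, the five compositions, glass mass, yield, LOI) are computed in exact precision using the weight values on 499.4 kg of glass as set out in question or answer.
Material-by-material LOI:
  tabular alumina: 91.10 × 0.003900 = 0.3553 kg
  glass-grade sand: 233.7 × 0.002000 = 0.4674 kg
  PbO: 38.32 × 0.001000 = 0.03832 kg
  Mg3Si4O10(OH)2: 106.7 × 0.05100 = 5.442 kg
  TiO2: 36.25 × 0.01000 = 0.3625 kg
Total LOI = 6.665 kg
Glass = batch − LOI = 506.1 − 6.665 = 499.4 kg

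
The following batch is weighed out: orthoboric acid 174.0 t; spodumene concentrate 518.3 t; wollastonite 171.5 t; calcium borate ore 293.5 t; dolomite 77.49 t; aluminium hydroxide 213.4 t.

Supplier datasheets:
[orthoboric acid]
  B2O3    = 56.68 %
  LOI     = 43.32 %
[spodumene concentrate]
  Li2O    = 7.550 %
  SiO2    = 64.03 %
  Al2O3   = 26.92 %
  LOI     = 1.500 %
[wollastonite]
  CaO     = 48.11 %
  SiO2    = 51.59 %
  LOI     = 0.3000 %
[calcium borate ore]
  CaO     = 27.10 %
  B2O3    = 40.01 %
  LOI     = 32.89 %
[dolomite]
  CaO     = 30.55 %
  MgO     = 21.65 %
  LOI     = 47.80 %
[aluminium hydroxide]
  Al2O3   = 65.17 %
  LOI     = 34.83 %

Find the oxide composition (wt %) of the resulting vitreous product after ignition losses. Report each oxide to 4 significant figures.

Glass mass = 1157 t (batch 1448 − LOI 291.6).
Composition: CaO 16.06%, MgO 1.450%, B2O3 18.68%, Li2O 3.383%, SiO2 36.34%, Al2O3 24.09%

Mid-chain values appear (rounded to four significant digits) between the steps — each numeric step runs at full float precision through the solve; each reported value includes exactly one rounding; the derived quantities, including the six compositions, the totals, glass mass, yield, ignition loss, are re-derived starting from the weights on 1157 t of glass at exact precision, as they appear in the problem or the answer.
Delivered oxide masses:
  CaO: 171.5·0.4811 + 293.5·0.2710 + 77.49·0.3055 = 185.7 t
  MgO: 77.49·0.2165 = 16.78 t
  B2O3: 174.0·0.5668 + 293.5·0.4001 = 216.1 t
  Li2O: 518.3·0.07550 = 39.13 t
  SiO2: 518.3·0.6403 + 171.5·0.5159 = 420.3 t
  Al2O3: 518.3·0.2692 + 213.4·0.6517 = 278.6 t
LOI: 174.0·0.4332 + 518.3·0.01500 + 171.5·0.003000 + 293.5·0.3289 + 77.49·0.4780 + 213.4·0.3483 = 291.6 t
Net of LOI, the glass mass = 1448 − 291.6 = 1157 t (= Σ oxide masses)
wt % = 100 × oxide mass / glass mass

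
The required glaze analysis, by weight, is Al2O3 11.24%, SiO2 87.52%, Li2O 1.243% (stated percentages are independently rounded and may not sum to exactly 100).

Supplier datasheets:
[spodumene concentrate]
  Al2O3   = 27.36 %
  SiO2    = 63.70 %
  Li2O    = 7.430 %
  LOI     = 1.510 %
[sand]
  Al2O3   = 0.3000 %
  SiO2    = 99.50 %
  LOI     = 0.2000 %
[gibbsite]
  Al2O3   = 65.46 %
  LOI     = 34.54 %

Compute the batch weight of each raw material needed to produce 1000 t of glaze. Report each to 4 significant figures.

Batch per 1000 t glaze:
  spodumene concentrate: 167.3 t
  sand: 772.5 t
  gibbsite: 98.24 t
Total batch = 1038 t; LOI loss = 38.00 t; yield = 96.34%

The whole derivation runs at exact precision all the way through; the intermediate values are displayed, with 4-significant-figure rounding, in the printout. A single rounding produces every reported number; derived quantities (ignition loss, net glass mass, yield, the totals, three oxide percentages) are rebuilt using the weight values per 1000 t of glass at exact precision, precisely as stated by the question or the answer.
Target masses of each oxide per 1000 t glaze:
  Al2O3: 11.24% × 1000 = 112.4 t
  SiO2: 87.52% × 1000 = 875.2 t
  Li2O: 1.243% × 1000 = 12.43 t
Verifying the oxide balance applying the batch weights above, relative to the basis at hand (every target is met by its sum given rounding of the digits):
  Al2O3: 167.3·0.2736 + 772.5·0.003000 + 98.24·0.6546 = 112.4 t (target 112.4 t)
  SiO2: 167.3·0.6370 + 772.5·0.9950 = 875.2 t (target 875.2 t)
  Li2O: 167.3·0.07430 = 12.43 t (target 12.43 t)
Glass-mass sanity pass: whole batch net of LOI = 1000 t (oxide target masses add up to 1000 t; basis as stated: 1000 t — deltas are rounding alone).
Summing the batch: Σ batch = 1038 t; LOI loss = Σ batch·LOI = 38.00 t; as yield: glass ÷ batch → 96.34%.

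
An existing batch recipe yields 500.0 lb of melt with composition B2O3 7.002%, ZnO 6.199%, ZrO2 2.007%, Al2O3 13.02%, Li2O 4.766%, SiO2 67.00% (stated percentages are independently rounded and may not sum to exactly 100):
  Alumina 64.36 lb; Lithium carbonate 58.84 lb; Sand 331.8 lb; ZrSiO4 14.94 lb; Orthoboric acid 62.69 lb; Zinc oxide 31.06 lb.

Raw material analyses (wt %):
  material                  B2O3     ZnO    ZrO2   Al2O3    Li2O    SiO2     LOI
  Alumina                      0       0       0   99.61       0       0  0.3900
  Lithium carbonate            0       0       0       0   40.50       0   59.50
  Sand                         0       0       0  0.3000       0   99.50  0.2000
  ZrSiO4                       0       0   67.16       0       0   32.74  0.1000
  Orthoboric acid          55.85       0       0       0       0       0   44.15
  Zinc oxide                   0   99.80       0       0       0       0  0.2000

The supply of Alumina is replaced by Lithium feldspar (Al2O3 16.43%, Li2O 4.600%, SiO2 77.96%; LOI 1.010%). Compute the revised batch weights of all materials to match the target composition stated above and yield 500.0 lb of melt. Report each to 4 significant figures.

Values along the way appear rounded to 4 significant digits within the worked lines. The whole derivation keeps exact precision in every operation — exactly one rounding goes into every reported figure; the derived quantities, which include totals, glass mass, LOI, the six compositions, the yield, are re-derived in full float precision, as they appear in the problem or answer text, from the weighed amounts per 500.0 lb of glass.
Target oxide masses per 500.0 lb melt:
  B2O3: 7.002% × 500.0 = 35.01 lb
  ZnO: 6.199% × 500.0 = 31.00 lb
  ZrO2: 2.007% × 500.0 = 10.04 lb
  Al2O3: 13.02% × 500.0 = 65.10 lb
  Li2O: 4.766% × 500.0 = 23.83 lb
  SiO2: 67.00% × 500.0 = 335.0 lb
Balance tally, oxide-wise, with the batch weights as given, against the basis in use (oxide sums agree with the targets net of answer rounding effects):
  B2O3: 62.69·0.5585 = 35.01 lb (target 35.01 lb)
  ZnO: 31.06·0.9980 = 31.00 lb (target 31.00 lb)
  ZrO2: 14.94·0.6716 = 10.03 lb (target 10.04 lb)
  Al2O3: 395.8·0.1643 + 21.63·0.003000 = 65.09 lb (target 65.10 lb)
  Li2O: 395.8·0.04600 + 13.88·0.4050 = 23.83 lb (target 23.83 lb)
  SiO2: 395.8·0.7796 + 21.63·0.9950 + 14.94·0.3274 = 335.0 lb (target 335.0 lb)
Glass mass check: batch Σ − ignition loss = 499.9 lb (summing oxide targets gives 500.0 lb; versus the stated basis of 500.0 lb — differing by rounding only).
Total batch = Σ batch = 540.0 lb; Σ batch·LOI gives LOI loss = 40.05 lb; glass ÷ batch gives a yield of 92.58%.

Revised batch per 500.0 lb melt:
  Lithium feldspar: 395.8 lb
  Lithium carbonate: 13.88 lb
  Sand: 21.63 lb
  ZrSiO4: 14.94 lb
  Orthoboric acid: 62.69 lb
  Zinc oxide: 31.06 lb
Total batch = 540.0 lb; LOI loss = 40.05 lb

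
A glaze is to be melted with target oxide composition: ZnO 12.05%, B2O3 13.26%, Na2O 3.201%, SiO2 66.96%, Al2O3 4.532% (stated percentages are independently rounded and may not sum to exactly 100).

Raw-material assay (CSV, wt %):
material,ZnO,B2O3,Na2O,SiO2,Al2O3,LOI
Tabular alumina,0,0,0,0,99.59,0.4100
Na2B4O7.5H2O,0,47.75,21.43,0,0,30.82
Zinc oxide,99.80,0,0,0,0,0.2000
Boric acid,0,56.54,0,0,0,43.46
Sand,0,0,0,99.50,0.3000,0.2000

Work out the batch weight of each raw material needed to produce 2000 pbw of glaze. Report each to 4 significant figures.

Intermediates are printed, rounded to 4 significant digits, in the printout — every computation holds exact precision throughout. Each reported value is rounded once only — all derived quantities, including five oxide percentages, glass mass, the yield, the totals, ignition loss, are carried from the weighed amounts on 2000 pbw of glass in exact precision as set out in either problem or answer.
Target oxide masses per 2000 pbw glaze:
  ZnO: 12.05% × 2000 = 241.0 pbw
  B2O3: 13.26% × 2000 = 265.2 pbw
  Na2O: 3.201% × 2000 = 64.02 pbw
  SiO2: 66.96% × 2000 = 1339 pbw
  Al2O3: 4.532% × 2000 = 90.64 pbw
Checking each oxide sum with the batch weights as given, at the basis given (target by target, the sums agree net of answer rounding effects):
  ZnO: 241.5·0.9980 = 241.0 pbw (target 241.0 pbw)
  B2O3: 298.7·0.4775 + 216.8·0.5654 = 265.2 pbw (target 265.2 pbw)
  Na2O: 298.7·0.2143 = 64.01 pbw (target 64.02 pbw)
  SiO2: 1346·0.9950 = 1339 pbw (target 1339 pbw)
  Al2O3: 86.96·0.9959 + 1346·0.003000 = 90.64 pbw (target 90.64 pbw)
Consistency of the glass mass: net batch after ignition = 2000 pbw (per-oxide target masses sum to 2000 pbw; versus the stated basis of 2000 pbw — a pure rounding effect).
Total batch = Σ batch = 2190 pbw; Σ batch·LOI gives LOI loss = 189.8 pbw; as yield: glass ÷ batch → 91.33%.

Batch per 2000 pbw glaze:
  Tabular alumina: 86.96 pbw
  Na2B4O7.5H2O: 298.7 pbw
  Zinc oxide: 241.5 pbw
  Boric acid: 216.8 pbw
  Sand: 1346 pbw
Total batch = 2190 pbw; LOI loss = 189.8 pbw; yield = 91.33%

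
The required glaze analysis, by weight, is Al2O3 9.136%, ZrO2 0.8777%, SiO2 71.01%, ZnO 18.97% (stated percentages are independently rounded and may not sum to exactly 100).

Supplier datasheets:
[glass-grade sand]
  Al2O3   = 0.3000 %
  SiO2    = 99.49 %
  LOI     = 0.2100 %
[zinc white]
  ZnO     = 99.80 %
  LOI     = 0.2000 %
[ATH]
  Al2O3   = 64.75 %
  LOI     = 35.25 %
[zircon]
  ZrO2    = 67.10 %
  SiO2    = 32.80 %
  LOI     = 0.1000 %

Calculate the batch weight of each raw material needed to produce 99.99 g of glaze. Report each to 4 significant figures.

Values along the way are displayed (rounded to four significant figures) at each printed step — all arithmetic carries full float precision from first step to last. Every reported figure takes exactly one rounding; the derived quantities, which include ignition loss, the yield, totals, four oxide percentages, net glass mass, are recomputed at full precision, exactly as shown in question or answer, using the weight values per 99.99 g of glass.
Per-oxide target masses for 99.99 g glaze:
  Al2O3: 9.136% × 99.99 = 9.135 g
  ZrO2: 0.8777% × 99.99 = 0.8776 g
  SiO2: 71.01% × 99.99 = 71.00 g
  ZnO: 18.97% × 99.99 = 18.97 g
Sums-versus-targets review working from each reported weight, relative to the basis at hand (each sum matches its target mass modulo rounding of the values):
  Al2O3: 70.94·0.003000 + 13.78·0.6475 = 9.135 g (target 9.135 g)
  ZrO2: 1.308·0.6710 = 0.8777 g (target 0.8776 g)
  SiO2: 70.94·0.9949 + 1.308·0.3280 = 71.01 g (target 71.00 g)
  ZnO: 19.01·0.9980 = 18.97 g (target 18.97 g)
Consistency of the glass mass: Σ batch − LOI loss = 99.99 g (the Σ of target masses is 99.98 g; basis as stated: 99.99 g — gaps are rounding artifacts).
Total batch = Σ batch = 105.0 g; LOI loss = Σ batch·LOI = 5.046 g; yield, glass over the total, = 95.20%.

Batch per 99.99 g glaze:
  glass-grade sand: 70.94 g
  zinc white: 19.01 g
  ATH: 13.78 g
  zircon: 1.308 g
Total batch = 105.0 g; LOI loss = 5.046 g; yield = 95.20%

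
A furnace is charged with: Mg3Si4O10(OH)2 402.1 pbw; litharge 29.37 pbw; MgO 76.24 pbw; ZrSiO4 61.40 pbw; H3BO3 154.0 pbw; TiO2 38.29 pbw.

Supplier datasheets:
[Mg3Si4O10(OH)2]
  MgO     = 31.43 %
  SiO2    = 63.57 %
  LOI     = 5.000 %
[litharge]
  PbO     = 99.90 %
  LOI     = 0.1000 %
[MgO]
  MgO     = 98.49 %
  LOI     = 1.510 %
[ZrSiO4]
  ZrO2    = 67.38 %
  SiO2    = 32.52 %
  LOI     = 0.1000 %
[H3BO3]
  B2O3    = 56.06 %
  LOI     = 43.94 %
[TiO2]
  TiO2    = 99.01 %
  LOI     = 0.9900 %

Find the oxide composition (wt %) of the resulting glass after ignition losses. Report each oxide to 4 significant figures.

Mid-chain values are displayed, with 4-significant-digit rounding, on the page. All internal work maintains exact precision from start to finish; each reported value is rounded a single time; derived quantities are re-derived starting from the weights for 672.0 pbw of glass in full float precision (the totals, ignition loss, the six compositions, yield, net glass mass) as written in the problem or the answer.
What the batch supplies per oxide:
  ZrO2: 61.40·0.6738 = 41.37 pbw
  PbO: 29.37·0.9990 = 29.34 pbw
  B2O3: 154.0·0.5606 = 86.33 pbw
  MgO: 402.1·0.3143 + 76.24·0.9849 = 201.5 pbw
  TiO2: 38.29·0.9901 = 37.91 pbw
  SiO2: 402.1·0.6357 + 61.40·0.3252 = 275.6 pbw
LOI: 402.1·0.05000 + 29.37·0.001000 + 76.24·0.01510 + 61.40·0.001000 + 154.0·0.4394 + 38.29·0.009900 = 89.39 pbw
Glass = total batch minus LOI = 761.4 − 89.39 = 672.0 pbw (equal to the oxide-mass sum)
percent share: oxide ÷ glass, ×100

Glass mass = 672.0 pbw (batch 761.4 − LOI 89.39).
Composition: ZrO2 6.156%, PbO 4.366%, B2O3 12.85%, MgO 29.98%, TiO2 5.641%, SiO2 41.01%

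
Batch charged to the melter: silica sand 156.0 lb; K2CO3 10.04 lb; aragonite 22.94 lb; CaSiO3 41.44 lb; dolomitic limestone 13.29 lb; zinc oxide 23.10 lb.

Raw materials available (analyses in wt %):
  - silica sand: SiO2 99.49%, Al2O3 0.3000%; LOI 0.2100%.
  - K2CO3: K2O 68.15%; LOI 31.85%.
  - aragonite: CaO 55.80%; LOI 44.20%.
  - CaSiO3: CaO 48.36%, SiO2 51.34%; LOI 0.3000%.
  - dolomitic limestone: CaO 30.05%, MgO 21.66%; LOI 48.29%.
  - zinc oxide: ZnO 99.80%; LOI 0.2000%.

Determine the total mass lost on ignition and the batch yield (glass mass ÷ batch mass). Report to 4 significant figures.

Each numeric step carries full float precision in every operation. Working values are printed rounded to 4 significant figures in the working. Every reported number is rounded exactly once; all derived quantities, which include the six compositions, totals, yield, ignition loss, net glass mass, are rebuilt at full precision, as set out in the question or the answer, starting from the weights per 246.6 lb of glass.
Per-material ignition loss:
  silica sand: 156.0 × 0.002100 = 0.3276 lb
  K2CO3: 10.04 × 0.3185 = 3.198 lb
  aragonite: 22.94 × 0.4420 = 10.14 lb
  CaSiO3: 41.44 × 0.003000 = 0.1243 lb
  dolomitic limestone: 13.29 × 0.4829 = 6.418 lb
  zinc oxide: 23.10 × 0.002000 = 0.04620 lb
Total LOI = 20.25 lb
Glass = batch − LOI = 266.8 − 20.25 = 246.6 lb

LOI loss = 20.25 lb; glass = 246.6 lb; yield = 92.41%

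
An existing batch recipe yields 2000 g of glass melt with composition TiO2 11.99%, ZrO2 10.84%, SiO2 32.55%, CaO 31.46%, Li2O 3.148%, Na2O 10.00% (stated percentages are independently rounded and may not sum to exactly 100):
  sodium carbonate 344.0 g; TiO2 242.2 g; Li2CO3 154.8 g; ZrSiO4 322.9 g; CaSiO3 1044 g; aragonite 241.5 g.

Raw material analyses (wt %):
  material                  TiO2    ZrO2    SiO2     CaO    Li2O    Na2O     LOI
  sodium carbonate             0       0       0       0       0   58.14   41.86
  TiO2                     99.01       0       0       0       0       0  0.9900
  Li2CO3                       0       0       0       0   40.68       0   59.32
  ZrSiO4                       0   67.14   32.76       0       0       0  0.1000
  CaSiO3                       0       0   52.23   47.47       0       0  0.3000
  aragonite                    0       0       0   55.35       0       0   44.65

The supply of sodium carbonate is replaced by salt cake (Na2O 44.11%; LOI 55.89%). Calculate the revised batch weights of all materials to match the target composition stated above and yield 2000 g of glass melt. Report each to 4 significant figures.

Revised batch per 2000 g glass melt:
  salt cake: 453.4 g
  TiO2: 242.2 g
  Li2CO3: 154.8 g
  ZrSiO4: 322.9 g
  CaSiO3: 1044 g
  aragonite: 241.5 g
Total batch = 2459 g; LOI loss = 458.9 g

Each numeric step runs at exact precision from start to finish — working values are printed, with 4-significant-digit rounding, across the worked steps. Each reported value includes exactly one rounding; all derived quantities are re-derived starting from the weights per 2000 g of glass at full precision (totals, the yield, glass mass, the six compositions, LOI) as set out in either problem or answer.
Oxide mass targets, per 2000 g glass melt:
  TiO2: 11.99% × 2000 = 239.8 g
  ZrO2: 10.84% × 2000 = 216.8 g
  SiO2: 32.55% × 2000 = 651.0 g
  CaO: 31.46% × 2000 = 629.2 g
  Li2O: 3.148% × 2000 = 62.96 g
  Na2O: 10.00% × 2000 = 200.0 g
Balance tally, oxide-wise, from the weights as reported, against the basis in use (summed amounts equal target values net of answer rounding effects):
  TiO2: 242.2·0.9901 = 239.8 g (target 239.8 g)
  ZrO2: 322.9·0.6714 = 216.8 g (target 216.8 g)
  SiO2: 322.9·0.3276 + 1044·0.5223 = 651.1 g (target 651.0 g)
  CaO: 1044·0.4747 + 241.5·0.5535 = 629.3 g (target 629.2 g)
  Li2O: 154.8·0.4068 = 62.97 g (target 62.96 g)
  Na2O: 453.4·0.4411 = 200.0 g (target 200.0 g)
Glass-mass bookkeeping: total charge less LOI = 2000 g (the targets, summed, come to 2000 g; basis as stated: 2000 g — any gap is answer rounding).
Total batch = Σ batch = 2459 g; Σ batch·LOI gives LOI loss = 458.9 g; the yield ratio, glass ÷ batch: 81.34%.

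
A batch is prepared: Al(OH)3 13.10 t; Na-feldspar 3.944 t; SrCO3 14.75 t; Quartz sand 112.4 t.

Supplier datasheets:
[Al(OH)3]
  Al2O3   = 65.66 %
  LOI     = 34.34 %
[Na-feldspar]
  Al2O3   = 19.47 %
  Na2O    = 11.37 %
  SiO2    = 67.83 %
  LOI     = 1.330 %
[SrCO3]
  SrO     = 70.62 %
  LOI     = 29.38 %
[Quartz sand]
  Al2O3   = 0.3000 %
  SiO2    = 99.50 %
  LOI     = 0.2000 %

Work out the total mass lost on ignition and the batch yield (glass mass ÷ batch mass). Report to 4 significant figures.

Intermediates appear rounded to four significant figures within the worked lines. Full precision is kept through every step. Every reported number is rounded a single time — derived quantities are re-derived from the weighed amounts for 135.1 t of glass in full float precision (the totals, net glass mass, the yield, ignition loss, four oxide percentages) as set out in the problem or the answer.
Per-material ignition loss:
  Al(OH)3: 13.10 × 0.3434 = 4.499 t
  Na-feldspar: 3.944 × 0.01330 = 0.05246 t
  SrCO3: 14.75 × 0.2938 = 4.334 t
  Quartz sand: 112.4 × 0.002000 = 0.2248 t
Total LOI = 9.109 t
Glass = batch − LOI = 144.2 − 9.109 = 135.1 t

LOI loss = 9.109 t; glass = 135.1 t; yield = 93.68%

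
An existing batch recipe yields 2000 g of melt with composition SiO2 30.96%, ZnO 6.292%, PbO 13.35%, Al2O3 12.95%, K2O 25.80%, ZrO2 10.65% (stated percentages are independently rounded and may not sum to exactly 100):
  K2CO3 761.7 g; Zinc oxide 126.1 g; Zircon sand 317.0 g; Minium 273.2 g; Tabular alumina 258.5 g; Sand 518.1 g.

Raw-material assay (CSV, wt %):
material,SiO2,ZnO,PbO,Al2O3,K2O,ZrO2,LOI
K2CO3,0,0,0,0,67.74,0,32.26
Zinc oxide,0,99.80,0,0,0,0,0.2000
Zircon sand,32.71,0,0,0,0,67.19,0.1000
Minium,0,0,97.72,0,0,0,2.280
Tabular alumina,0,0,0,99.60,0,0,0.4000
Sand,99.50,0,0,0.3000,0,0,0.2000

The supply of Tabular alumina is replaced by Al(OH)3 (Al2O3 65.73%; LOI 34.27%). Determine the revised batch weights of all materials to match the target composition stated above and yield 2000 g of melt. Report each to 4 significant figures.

Intermediates are printed rounded to four significant figures on the page; the whole derivation maintains full float precision through every step — each reported number takes a single rounding; all derived quantities are rebuilt in full precision (totals, six oxide percentages, the yield, glass mass, ignition loss) using the weight values on 2000 g of glass, as set out in the question or the answer.
The oxide mass targets at 2000 g melt:
  SiO2: 30.96% × 2000 = 619.2 g
  ZnO: 6.292% × 2000 = 125.8 g
  PbO: 13.35% × 2000 = 267.0 g
  Al2O3: 12.95% × 2000 = 259.0 g
  K2O: 25.80% × 2000 = 516.0 g
  ZrO2: 10.65% × 2000 = 213.0 g
Per-oxide balance check per the reported batch figures, for the quoted basis mass (every target is met by its sum within answer rounding):
  SiO2: 317.0·0.3271 + 518.1·0.9950 = 619.2 g (target 619.2 g)
  ZnO: 126.1·0.9980 = 125.8 g (target 125.8 g)
  PbO: 273.2·0.9772 = 267.0 g (target 267.0 g)
  Al2O3: 391.7·0.6573 + 518.1·0.003000 = 259.0 g (target 259.0 g)
  K2O: 761.7·0.6774 = 516.0 g (target 516.0 g)
  ZrO2: 317.0·0.6719 = 213.0 g (target 213.0 g)
Mass balance on the glass: batch total minus LOI = 2000 g (the Σ of target masses is 2000 g; stated basis 2000 g — a pure rounding effect).
Batch total: Σ batch = 2388 g; LOI loss = Σ batch·LOI = 387.8 g; yield: glass divided by total = 83.76%.

Revised batch per 2000 g melt:
  K2CO3: 761.7 g
  Zinc oxide: 126.1 g
  Zircon sand: 317.0 g
  Minium: 273.2 g
  Al(OH)3: 391.7 g
  Sand: 518.1 g
Total batch = 2388 g; LOI loss = 387.8 g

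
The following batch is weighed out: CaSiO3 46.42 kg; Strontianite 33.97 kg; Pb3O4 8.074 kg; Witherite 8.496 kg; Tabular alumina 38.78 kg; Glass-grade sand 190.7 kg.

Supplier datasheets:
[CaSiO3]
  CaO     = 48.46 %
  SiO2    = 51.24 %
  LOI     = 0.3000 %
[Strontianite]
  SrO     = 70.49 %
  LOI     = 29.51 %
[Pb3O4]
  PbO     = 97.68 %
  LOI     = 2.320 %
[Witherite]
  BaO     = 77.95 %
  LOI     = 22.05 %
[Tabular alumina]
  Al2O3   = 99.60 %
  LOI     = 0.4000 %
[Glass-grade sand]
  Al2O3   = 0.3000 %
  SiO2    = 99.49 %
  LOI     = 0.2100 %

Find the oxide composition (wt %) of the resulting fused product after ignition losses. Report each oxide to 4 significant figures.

Glass mass = 313.7 kg (batch 326.4 − LOI 12.78).
Composition: PbO 2.514%, CaO 7.172%, Al2O3 12.50%, BaO 2.111%, SrO 7.634%, SiO2 68.07%

In-progress results are printed (rounded to 4 significant figures) across the worked steps. All arithmetic maintains full precision in all steps. Every reported value takes just one rounding; the derived quantities are carried in full precision (the totals, the six compositions, LOI, the yield, glass mass) using the weight values at 313.7 kg of glass, precisely as stated by the problem or the answer.
Oxide masses out of the charge:
  PbO: 8.074·0.9768 = 7.887 kg
  CaO: 46.42·0.4846 = 22.50 kg
  Al2O3: 38.78·0.9960 + 190.7·0.003000 = 39.20 kg
  BaO: 8.496·0.7795 = 6.623 kg
  SrO: 33.97·0.7049 = 23.95 kg
  SiO2: 46.42·0.5124 + 190.7·0.9949 = 213.5 kg
LOI: 46.42·0.003000 + 33.97·0.2951 + 8.074·0.02320 + 8.496·0.2205 + 38.78·0.004000 + 190.7·0.002100 = 12.78 kg
batch − LOI leaves glass = 326.4 − 12.78 = 313.7 kg (matching Σ of the oxides)
oxide / glass × 100 gives the wt %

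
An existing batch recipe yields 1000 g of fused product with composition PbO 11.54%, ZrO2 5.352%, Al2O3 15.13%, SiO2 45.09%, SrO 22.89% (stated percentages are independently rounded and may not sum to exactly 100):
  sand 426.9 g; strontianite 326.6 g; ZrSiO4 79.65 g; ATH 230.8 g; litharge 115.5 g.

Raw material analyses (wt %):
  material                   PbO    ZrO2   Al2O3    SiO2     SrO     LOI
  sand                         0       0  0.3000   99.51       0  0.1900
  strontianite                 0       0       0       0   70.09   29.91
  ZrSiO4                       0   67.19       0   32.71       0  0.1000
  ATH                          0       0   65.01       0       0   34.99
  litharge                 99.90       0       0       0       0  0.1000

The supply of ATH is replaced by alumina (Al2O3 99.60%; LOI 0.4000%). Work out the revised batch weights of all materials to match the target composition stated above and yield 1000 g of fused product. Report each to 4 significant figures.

Each numeric step carries full float precision throughout; values along the way are displayed rounded to four significant digits alongside each step. Every reported result is rounded only once. All derived quantities are rebuilt at exact precision (yield, glass mass, the totals, ignition loss, five oxide percentages) from the batch weights for 1000 g of glass, exactly as shown in the problem or answer text.
Per-oxide target masses for 1000 g fused product:
  PbO: 11.54% × 1000 = 115.4 g
  ZrO2: 5.352% × 1000 = 53.52 g
  Al2O3: 15.13% × 1000 = 151.3 g
  SiO2: 45.09% × 1000 = 450.9 g
  SrO: 22.89% × 1000 = 228.9 g
A balance pass over the oxides, on the weights just shown, on the stated basis (sum by sum, the targets are met up to rounding of the answer):
  PbO: 115.5·0.9990 = 115.4 g (target 115.4 g)
  ZrO2: 79.65·0.6719 = 53.52 g (target 53.52 g)
  Al2O3: 426.9·0.003000 + 150.6·0.9960 = 151.3 g (target 151.3 g)
  SiO2: 426.9·0.9951 + 79.65·0.3271 = 450.9 g (target 450.9 g)
  SrO: 326.6·0.7009 = 228.9 g (target 228.9 g)
Mass balance on the glass: batch Σ − ignition loss = 1000 g (the Σ of target masses is 1000 g; versus the stated basis of 1000 g — gaps are rounding artifacts).
Adding the batch up: Σ batch = 1099 g; ignition loss, Σ(batch × LOI) = 99.29 g; as yield: glass ÷ batch → 90.97%.

Revised batch per 1000 g fused product:
  sand: 426.9 g
  strontianite: 326.6 g
  ZrSiO4: 79.65 g
  alumina: 150.6 g
  litharge: 115.5 g
Total batch = 1099 g; LOI loss = 99.29 g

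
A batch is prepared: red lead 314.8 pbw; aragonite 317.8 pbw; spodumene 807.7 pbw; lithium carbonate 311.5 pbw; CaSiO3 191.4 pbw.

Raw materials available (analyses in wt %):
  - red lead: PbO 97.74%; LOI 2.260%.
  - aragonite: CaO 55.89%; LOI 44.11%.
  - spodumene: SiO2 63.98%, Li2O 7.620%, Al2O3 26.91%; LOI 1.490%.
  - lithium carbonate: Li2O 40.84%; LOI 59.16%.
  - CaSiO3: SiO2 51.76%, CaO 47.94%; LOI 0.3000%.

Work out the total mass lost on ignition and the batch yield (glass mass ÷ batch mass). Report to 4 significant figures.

LOI loss = 344.2 pbw; glass = 1599 pbw; yield = 82.29%

Every computation maintains full precision through the solve; intermediates are printed rounded off to 4 significant figures as written — exactly one rounding goes into each reported number; all derived quantities are re-derived from the batch weights per 1599 pbw of glass in exact precision (the yield, the totals, LOI, five oxide percentages, net glass mass) as set out in problem or answer.
Loss on ignition, line by line:
  red lead: 314.8 × 0.02260 = 7.114 pbw
  aragonite: 317.8 × 0.4411 = 140.2 pbw
  spodumene: 807.7 × 0.01490 = 12.03 pbw
  lithium carbonate: 311.5 × 0.5916 = 184.3 pbw
  CaSiO3: 191.4 × 0.003000 = 0.5742 pbw
Total LOI = 344.2 pbw
Glass = batch − LOI = 1943 − 344.2 = 1599 pbw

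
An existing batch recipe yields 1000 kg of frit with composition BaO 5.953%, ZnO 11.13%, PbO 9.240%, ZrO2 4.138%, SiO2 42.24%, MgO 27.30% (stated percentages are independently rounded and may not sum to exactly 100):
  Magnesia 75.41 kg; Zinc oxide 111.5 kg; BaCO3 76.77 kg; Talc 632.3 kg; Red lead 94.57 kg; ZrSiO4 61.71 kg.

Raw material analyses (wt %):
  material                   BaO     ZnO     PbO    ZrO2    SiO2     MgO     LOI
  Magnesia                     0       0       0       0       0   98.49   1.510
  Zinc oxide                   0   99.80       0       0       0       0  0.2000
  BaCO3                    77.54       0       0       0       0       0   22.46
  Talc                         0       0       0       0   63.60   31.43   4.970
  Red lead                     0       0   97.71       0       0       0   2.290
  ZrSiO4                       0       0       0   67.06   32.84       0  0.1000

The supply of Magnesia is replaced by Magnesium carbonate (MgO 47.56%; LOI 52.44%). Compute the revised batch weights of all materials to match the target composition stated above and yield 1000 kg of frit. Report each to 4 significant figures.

All arithmetic maintains full float precision at all times. The intermediate values appear, rounded to four significant digits, between the steps; each reported result takes exactly one rounding — derived quantities (totals, the six compositions, net glass mass, ignition loss, yield) are re-derived from the batch weights at 1000 kg of glass in exact precision precisely as stated by either problem or answer.
Target masses of each oxide per 1000 kg frit:
  BaO: 5.953% × 1000 = 59.53 kg
  ZnO: 11.13% × 1000 = 111.3 kg
  PbO: 9.240% × 1000 = 92.40 kg
  ZrO2: 4.138% × 1000 = 41.38 kg
  SiO2: 42.24% × 1000 = 422.4 kg
  MgO: 27.30% × 1000 = 273.0 kg
A balance pass over the oxides, working from each reported weight, at the basis given (delivered sums recover each target modulo rounding of the values):
  BaO: 76.77·0.7754 = 59.53 kg (target 59.53 kg)
  ZnO: 111.5·0.9980 = 111.3 kg (target 111.3 kg)
  PbO: 94.57·0.9771 = 92.40 kg (target 92.40 kg)
  ZrO2: 61.71·0.6706 = 41.38 kg (target 41.38 kg)
  SiO2: 632.3·0.6360 + 61.71·0.3284 = 422.4 kg (target 422.4 kg)
  MgO: 156.2·0.4756 + 632.3·0.3143 = 273.0 kg (target 273.0 kg)
The glass-mass cross-check: total batch − LOI = 1000 kg (the targets, summed, come to 1000 kg; with the basis standing at 1000 kg — gaps are rounding artifacts).
Whole-batch sum: Σ batch = 1133 kg; Σ batch·LOI gives LOI loss = 133.0 kg; yield = glass ÷ total batch = 88.26%.

Revised batch per 1000 kg frit:
  Magnesium carbonate: 156.2 kg
  Zinc oxide: 111.5 kg
  BaCO3: 76.77 kg
  Talc: 632.3 kg
  Red lead: 94.57 kg
  ZrSiO4: 61.71 kg
Total batch = 1133 kg; LOI loss = 133.0 kg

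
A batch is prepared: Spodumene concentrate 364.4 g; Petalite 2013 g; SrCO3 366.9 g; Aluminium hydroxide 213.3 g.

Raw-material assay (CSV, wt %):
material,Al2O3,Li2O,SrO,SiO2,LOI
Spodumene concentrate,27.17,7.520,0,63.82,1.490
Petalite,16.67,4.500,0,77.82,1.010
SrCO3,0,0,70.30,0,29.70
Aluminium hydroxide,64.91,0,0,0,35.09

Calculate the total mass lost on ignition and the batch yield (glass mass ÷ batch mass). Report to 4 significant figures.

LOI loss = 209.6 g; glass = 2748 g; yield = 92.91%

All internal work holds exact precision at all times. Working values are shown, rounded to four significant digits, in the printout. Each reported value is rounded exactly once; all derived quantities are computed from the batch weights on 2748 g of glass in exact precision (yield, glass mass, LOI, the totals, the four compositions), as quoted within question or answer.
Ignition loss by material:
  Spodumene concentrate: 364.4 × 0.01490 = 5.430 g
  Petalite: 2013 × 0.01010 = 20.33 g
  SrCO3: 366.9 × 0.2970 = 109.0 g
  Aluminium hydroxide: 213.3 × 0.3509 = 74.85 g
Total LOI = 209.6 g
Glass = batch − LOI = 2958 − 209.6 = 2748 g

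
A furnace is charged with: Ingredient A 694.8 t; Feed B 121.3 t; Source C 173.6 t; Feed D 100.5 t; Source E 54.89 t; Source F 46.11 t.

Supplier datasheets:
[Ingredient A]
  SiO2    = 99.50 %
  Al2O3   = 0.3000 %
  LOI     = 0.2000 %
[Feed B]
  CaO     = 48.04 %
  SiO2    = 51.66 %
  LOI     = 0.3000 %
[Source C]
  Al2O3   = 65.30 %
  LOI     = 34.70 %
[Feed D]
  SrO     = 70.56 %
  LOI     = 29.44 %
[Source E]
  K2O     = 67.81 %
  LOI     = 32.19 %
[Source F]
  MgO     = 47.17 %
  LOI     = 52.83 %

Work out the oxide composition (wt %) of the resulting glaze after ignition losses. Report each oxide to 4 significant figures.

Glass mass = 1058 t (batch 1191 − LOI 133.6).
Composition: MgO 2.057%, CaO 5.510%, SiO2 71.29%, SrO 6.705%, Al2O3 10.92%, K2O 3.519%

Each numeric step carries full float precision from start to finish. Mid-chain values are printed, with 4-significant-digit rounding, when written out; a single rounding produces each reported number. The derived quantities are recomputed starting from the weights for 1058 t of glass at full float precision (six oxide percentages, LOI, yield, glass mass, the totals) as given in either problem or answer.
Oxide masses out of the charge:
  MgO: 46.11·0.4717 = 21.75 t
  CaO: 121.3·0.4804 = 58.27 t
  SiO2: 694.8·0.9950 + 121.3·0.5166 = 754.0 t
  SrO: 100.5·0.7056 = 70.91 t
  Al2O3: 694.8·0.003000 + 173.6·0.6530 = 115.4 t
  K2O: 54.89·0.6781 = 37.22 t
LOI: 694.8·0.002000 + 121.3·0.003000 + 173.6·0.3470 + 100.5·0.2944 + 54.89·0.3219 + 46.11·0.5283 = 133.6 t
Glass = total batch minus LOI = 1191 − 133.6 = 1058 t (= the summed oxide contributions)
percent share: oxide ÷ glass, ×100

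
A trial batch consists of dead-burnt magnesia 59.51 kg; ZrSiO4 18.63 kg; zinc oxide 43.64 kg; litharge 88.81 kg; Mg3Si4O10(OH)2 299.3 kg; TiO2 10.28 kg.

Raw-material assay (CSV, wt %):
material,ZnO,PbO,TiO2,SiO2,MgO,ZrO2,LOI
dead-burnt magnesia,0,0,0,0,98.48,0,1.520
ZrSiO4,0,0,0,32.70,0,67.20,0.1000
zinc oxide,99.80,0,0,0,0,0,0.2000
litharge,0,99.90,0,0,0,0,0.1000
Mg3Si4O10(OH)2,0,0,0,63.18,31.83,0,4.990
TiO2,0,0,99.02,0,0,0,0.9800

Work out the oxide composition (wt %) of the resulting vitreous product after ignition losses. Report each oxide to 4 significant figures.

Glass mass = 504.0 kg (batch 520.2 − LOI 16.14).
Composition: ZnO 8.641%, PbO 17.60%, TiO2 2.020%, SiO2 38.73%, MgO 30.53%, ZrO2 2.484%

All internal work keeps full precision at all times. Values along the way appear, rounded to four significant digits, when written out. Every reported number takes just one rounding. The derived quantities are carried using the weight values per 504.0 kg of glass in full precision (yield, glass mass, ignition loss, totals, six oxide percentages) exactly as shown in the problem or answer text.
Mass of each oxide from the mix:
  ZnO: 43.64·0.9980 = 43.55 kg
  PbO: 88.81·0.9990 = 88.72 kg
  TiO2: 10.28·0.9902 = 10.18 kg
  SiO2: 18.63·0.3270 + 299.3·0.6318 = 195.2 kg
  MgO: 59.51·0.9848 + 299.3·0.3183 = 153.9 kg
  ZrO2: 18.63·0.6720 = 12.52 kg
LOI: 59.51·0.01520 + 18.63·0.001000 + 43.64·0.002000 + 88.81·0.001000 + 299.3·0.04990 + 10.28·0.009800 = 16.14 kg
Glass mass = batch − LOI = 520.2 − 16.14 = 504.0 kg (the oxide masses sum to this)
wt % = 100 × oxide mass / glass mass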